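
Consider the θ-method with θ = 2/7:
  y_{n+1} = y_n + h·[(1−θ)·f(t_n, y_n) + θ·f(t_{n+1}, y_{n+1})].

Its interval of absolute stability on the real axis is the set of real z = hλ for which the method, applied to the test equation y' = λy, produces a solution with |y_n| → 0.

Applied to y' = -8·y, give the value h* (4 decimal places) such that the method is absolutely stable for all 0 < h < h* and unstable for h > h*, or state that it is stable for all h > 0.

(-4.6667,0); λ=-8 ⇒ h* = (14/3)/8 = 0.5833.

On y'=λy, z=hλ:
  y_{n+1} = y_n + z·[5/7·y_n + 2/7·y_{n+1}] ⇒ (1 − 2/7z)y_{n+1} = (1 + 5/7z)y_n
  R(z) = (1 + 5/7z)/(1 − 2/7z).

Find x<0 with |R(x)|<1.
x=-0.96: |R|=0.2466
R=−1: 1+5/7x = −1+2/7x ⇒ -3/7x=2 ⇒ x=2/(-3/7)=-4.6667
Confirm numerically:
  x=-4.252: |R|=0.91976 <1
  x=-2.795: |R|=0.55401 <1
  x=-2.386: |R|=0.41879 <1
  x=-5.236: |R|=1.09776 >1
  x=-5.044: |R|=1.06625 >1
  x=-4.890: |R|=1.03993 >1
Stable set (-4.6667, 0).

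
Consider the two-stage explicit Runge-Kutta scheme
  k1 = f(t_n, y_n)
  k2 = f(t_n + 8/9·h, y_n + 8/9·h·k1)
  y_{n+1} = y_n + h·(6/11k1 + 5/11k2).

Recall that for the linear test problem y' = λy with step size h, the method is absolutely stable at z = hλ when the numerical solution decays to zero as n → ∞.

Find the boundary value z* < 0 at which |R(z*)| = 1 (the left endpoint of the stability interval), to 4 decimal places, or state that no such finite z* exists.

left endpoint -2.4750.

With y'=λy (z=hλ):
  k1=λy_n ⇒ h·k1=z·y_n;  k2=λ(1+8/9z)y_n ⇒ h·k2=z(1+8/9z)y_n
  y_{n+1}/y_n = 1 + 6/11z + 5/11z(1+8/9z) = 1 + z + 40/99z²
  so R(z) = 1 + z + 40/99z².

Boundary: |R(x)|=1, x<0.
x=-1: |R|=0.4040
R=1: x+40/99x²=0 ⇒ x=−99/40=-2.4750; min R=1−1/(4·40/99)=0.3812>−1
Confirm numerically:
  x=-1.730: |R|=0.47925 <1
  x=-1.657: |R|=0.45235 <1
  x=-1.216: |R|=0.38144 <1
  x=-1.172: |R|=0.38298 <1
  x=-2.913: |R|=1.51551 >1
  x=-2.852: |R|=1.43443 >1
  x=-2.815: |R|=1.38671 >1
So |R|<1 on (-2.4750, 0).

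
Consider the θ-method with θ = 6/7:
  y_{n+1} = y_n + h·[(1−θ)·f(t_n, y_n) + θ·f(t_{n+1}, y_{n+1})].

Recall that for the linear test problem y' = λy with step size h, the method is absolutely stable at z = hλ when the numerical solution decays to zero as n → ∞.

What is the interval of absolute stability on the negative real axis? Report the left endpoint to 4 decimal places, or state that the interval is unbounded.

Set f=λy, z=hλ:
  y_{n+1} = y_n + z·[1/7·y_n + 6/7·y_{n+1}] ⇒ (1 − 6/7z)y_{n+1} = (1 + 1/7z)y_n
  ⇒ R(z) = (1 + 1/7z)/(1 − 6/7z).

Need |R(x)|<1, x<0.
x=-1.23: |R|=0.4013
x=-2: |R|=0.2632
x=-10: |R|=0.0448
x=-100: |R|=0.1532
θ=6/7≥1/2 ⇒ |1+1/7x|<|1−6/7x| ∀x<0 ⇒ stable on all of ℝ⁻.

interval (−∞, 0).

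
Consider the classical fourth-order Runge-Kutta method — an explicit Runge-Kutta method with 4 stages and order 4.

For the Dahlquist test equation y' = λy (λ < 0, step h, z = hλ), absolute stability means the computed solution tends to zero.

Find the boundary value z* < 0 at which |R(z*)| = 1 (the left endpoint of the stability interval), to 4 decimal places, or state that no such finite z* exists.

left endpoint -2.7853.

Set f=λy, z=hλ:
  order 4, 4-stage ⇒ R(z)=1+z+z^2/2+z^3/6+z^4/24
  (e.g. R(-1.4)=0.28273, |R|=0.28273)

Boundary: |R(x)|=1, x<0.
x=-1.4: |R|=0.2827
|R(-1.41)|=0.2815 |R(-1.16)|=0.3281 |R(-1.04)|=0.3621
Bisect:
  x_lo=-3.1995 |R|=1.8264  x_hi=-0.2943 |R|=0.7451
  mid=-1.74690 |R|=0.27846 →hi
  mid=-2.47319 |R|=0.62277 →hi
  mid=-2.83634 |R|=1.07972 →lo
  mid=-2.65476 |R|=0.82039 →hi
  mid=-2.74555 |R|=0.94171 →hi
  mid=-2.79094 |R|=1.00855 →lo
  mid=-2.76825 |R|=0.97460 →hi
  mid=-2.77960 |R|=0.99144 →hi
  ...
  [-2.78545,-2.78527] ⇒ x*=-2.7853
Stable set (-2.7853, 0).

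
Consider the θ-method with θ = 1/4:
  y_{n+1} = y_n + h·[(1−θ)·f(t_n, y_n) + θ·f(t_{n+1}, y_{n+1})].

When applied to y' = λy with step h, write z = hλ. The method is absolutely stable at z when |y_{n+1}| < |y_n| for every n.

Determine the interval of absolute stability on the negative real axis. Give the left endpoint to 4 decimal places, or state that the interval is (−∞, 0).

On y'=λy, z=hλ:
  y_{n+1} = y_n + z·[3/4·y_n + 1/4·y_{n+1}] ⇒ (1 − 1/4z)y_{n+1} = (1 + 3/4z)y_n
  Hence R(z) = (1 + 3/4z)/(1 − 1/4z).

Need |R(x)|<1, x<0.
x=-1.41: |R|=0.0425
R=−1: 1+3/4x = −1+1/4x ⇒ -1/2x=2 ⇒ x=2/(-1/2)=-4.0000
Confirm numerically:
  x=-2.924: |R|=0.68920 <1
  x=-2.678: |R|=0.60407 <1
  x=-2.481: |R|=0.53125 <1
  x=-4.526: |R|=1.12339 >1
  x=-4.465: |R|=1.10986 >1
  x=-4.115: |R|=1.02834 >1
So |R|<1 on (-4.0000, 0).

z∈(-4.0000,0).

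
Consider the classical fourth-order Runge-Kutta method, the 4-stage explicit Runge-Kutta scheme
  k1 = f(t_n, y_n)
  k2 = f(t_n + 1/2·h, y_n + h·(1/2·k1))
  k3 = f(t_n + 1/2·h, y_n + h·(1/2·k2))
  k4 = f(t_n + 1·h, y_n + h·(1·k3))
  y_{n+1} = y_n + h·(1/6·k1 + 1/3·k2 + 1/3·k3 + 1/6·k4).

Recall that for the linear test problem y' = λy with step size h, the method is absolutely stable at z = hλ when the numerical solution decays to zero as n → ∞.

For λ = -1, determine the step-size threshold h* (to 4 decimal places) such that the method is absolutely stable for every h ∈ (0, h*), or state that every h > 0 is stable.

On y'=λy, z=hλ:
  order 4, 4-stage ⇒ R(z)=1+z+z^2/2+z^3/6+z^4/24
  (e.g. R(-1.02)=0.36843, |R|=0.36843)

Find x<0 with |R(x)|<1.
x=-1.02: |R|=0.3684
|R(-2.76)|=0.9625 |R(-2.43)|=0.5838 |R(-1.18)|=0.3231
Bisect:
  x_lo=-3.1867 |R|=1.7943  x_hi=-0.2050 |R|=0.8147
  mid=-1.69586 |R|=0.27387 →hi
  mid=-2.44131 |R|=0.59371 →hi
  mid=-2.81403 |R|=1.04419 →lo
  mid=-2.62767 |R|=0.78722 →hi
  mid=-2.72085 |R|=0.90710 →hi
  mid=-2.76744 |R|=0.97341 →hi
  mid=-2.79073 |R|=1.00823 →lo
  mid=-2.77908 |R|=0.99068 →hi
  ...
  [-2.78545,-2.78527] ⇒ x*=-2.7853
So |R|<1 on (-2.7853, 0).

(-2.7853,0); λ=-1 ⇒ h* = 2.7853.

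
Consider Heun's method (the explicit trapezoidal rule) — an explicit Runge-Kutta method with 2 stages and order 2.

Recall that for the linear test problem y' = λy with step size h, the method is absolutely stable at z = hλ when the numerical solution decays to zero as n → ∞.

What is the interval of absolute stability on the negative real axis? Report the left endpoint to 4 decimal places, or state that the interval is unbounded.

z∈(-2.0000,0).

Test eqn y'=λy, z=hλ:
  order 2, 2-stage ⇒ R(z)=1+z+z^2/2
  (e.g. R(-0.88)=0.50720, |R|=0.50720)

Solve |R(x)|<1 on ℝ⁻.
x=-0.88: |R|=0.5072
|R(-2.26)|=1.2938 |R(-2.19)|=1.2080 |R(-0.75)|=0.5312
Bisect:
  x_lo=-2.8474 |R|=2.2064  x_hi=-0.2083 |R|=0.8134
  mid=-1.52785 |R|=0.63931 →hi
  mid=-2.18761 |R|=1.20521 →lo
  mid=-1.85773 |R|=0.86785 →hi
  mid=-2.02267 |R|=1.02293 →lo
  mid=-1.94020 |R|=0.94199 →hi
  mid=-1.98143 |R|=0.98161 →hi
  mid=-2.00205 |R|=1.00205 →lo
  mid=-1.99174 |R|=0.99178 →hi
  mid=-1.99690 |R|=0.99690 →hi
  ...
  [-2.00012,-1.99996] ⇒ x*=-2.0000
Stable set (-2.0000, 0).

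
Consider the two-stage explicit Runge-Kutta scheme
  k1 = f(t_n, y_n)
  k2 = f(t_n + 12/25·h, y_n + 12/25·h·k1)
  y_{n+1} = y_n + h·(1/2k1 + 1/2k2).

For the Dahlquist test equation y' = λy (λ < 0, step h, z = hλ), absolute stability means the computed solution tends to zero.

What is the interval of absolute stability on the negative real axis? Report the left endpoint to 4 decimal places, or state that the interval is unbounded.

z∈(-4.1667,0).

Set f=λy, z=hλ:
  k1=λy_n ⇒ h·k1=z·y_n;  k2=λ(1+12/25z)y_n ⇒ h·k2=z(1+12/25z)y_n
  y_{n+1}/y_n = 1 + 1/2z + 1/2z(1+12/25z) = 1 + z + 6/25z²
  ⇒ R(z) = 1 + z + 6/25z².

Solve |R(x)|<1 on ℝ⁻.
x=-1.23: |R|=0.1331
R=1: x+6/25x²=0 ⇒ x=−25/6=-4.1667; min R=1−1/(4·6/25)=-0.0417>−1
Confirm numerically:
  x=-4.138: |R|=0.97153 <1
  x=-3.171: |R|=0.24226 <1
  x=-2.125: |R|=0.04125 <1
  x=-4.671: |R|=1.56538 >1
  x=-4.497: |R|=1.35652 >1
  x=-4.450: |R|=1.30260 >1
Stable set (-4.1667, 0).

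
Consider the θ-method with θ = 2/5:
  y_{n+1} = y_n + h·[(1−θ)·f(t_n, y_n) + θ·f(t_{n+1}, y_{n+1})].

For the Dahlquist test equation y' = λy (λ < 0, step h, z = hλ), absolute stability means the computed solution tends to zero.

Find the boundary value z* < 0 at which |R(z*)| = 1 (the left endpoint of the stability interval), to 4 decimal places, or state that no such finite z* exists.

z* = -10.0000.

With y'=λy (z=hλ):
  y_{n+1} = y_n + z·[3/5·y_n + 2/5·y_{n+1}] ⇒ (1 − 2/5z)y_{n+1} = (1 + 3/5z)y_n
  so R(z) = (1 + 3/5z)/(1 − 2/5z).

Find x<0 with |R(x)|<1.
x=-1.41: |R|=0.0985
R=−1: 1+3/5x = −1+2/5x ⇒ -1/5x=2 ⇒ x=2/(-1/5)=-10.0000
Confirm numerically:
  x=-6.595: |R|=0.81281 <1
  x=-5.886: |R|=0.75471 <1
  x=-5.455: |R|=0.71433 <1
  x=-10.518: |R|=1.01990 >1
  x=-10.278: |R|=1.01088 >1
So |R|<1 on (-10.0000, 0).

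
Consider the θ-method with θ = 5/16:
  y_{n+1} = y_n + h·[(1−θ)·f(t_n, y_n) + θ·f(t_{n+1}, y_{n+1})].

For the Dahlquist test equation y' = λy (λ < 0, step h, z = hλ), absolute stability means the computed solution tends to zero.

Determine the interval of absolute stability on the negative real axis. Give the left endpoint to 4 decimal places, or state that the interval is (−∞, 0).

Set f=λy, z=hλ:
  y_{n+1} = y_n + z·[11/16·y_n + 5/16·y_{n+1}] ⇒ (1 − 5/16z)y_{n+1} = (1 + 11/16z)y_n
  ⇒ R(z) = (1 + 11/16z)/(1 − 5/16z).

Find x<0 with |R(x)|<1.
x=-0.42: |R|=0.6287
R=−1: 1+11/16x = −1+5/16x ⇒ -3/8x=2 ⇒ x=2/(-3/8)=-5.3333
Confirm numerically:
  x=-4.915: |R|=0.93814 <1
  x=-4.450: |R|=0.86144 <1
  x=-2.431: |R|=0.38150 <1
  x=-5.875: |R|=1.07163 >1
  x=-5.823: |R|=1.06512 >1
  x=-5.426: |R|=1.01289 >1
Interval (-5.3333, 0).

(-5.3333, 0).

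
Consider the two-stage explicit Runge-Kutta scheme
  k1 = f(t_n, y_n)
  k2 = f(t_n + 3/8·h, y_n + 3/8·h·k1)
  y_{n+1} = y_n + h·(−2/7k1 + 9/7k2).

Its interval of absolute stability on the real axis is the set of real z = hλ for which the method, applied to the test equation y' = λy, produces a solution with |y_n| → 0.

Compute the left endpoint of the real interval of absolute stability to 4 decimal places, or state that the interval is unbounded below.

left endpoint -2.0741.

Set f=λy, z=hλ:
  k1=λy_n ⇒ h·k1=z·y_n;  k2=λ(1+3/8z)y_n ⇒ h·k2=z(1+3/8z)y_n
  y_{n+1}/y_n = 1 − 2/7z + 9/7z(1+3/8z) = 1 + z + 27/56z²
  so R(z) = 1 + z + 27/56z².

Find x<0 with |R(x)|<1.
x=-0.33: |R|=0.7225
R=1: x+27/56x²=0 ⇒ x=−56/27=-2.0741; min R=1−1/(4·27/56)=0.4815>−1
Confirm numerically:
  x=-1.747: |R|=0.72450 <1
  x=-1.236: |R|=0.50057 <1
  x=-0.998: |R|=0.48222 <1
  x=-0.831: |R|=0.50195 <1
  x=-2.502: |R|=1.51622 >1
  x=-2.458: |R|=1.45499 >1
So |R|<1 on (-2.0741, 0).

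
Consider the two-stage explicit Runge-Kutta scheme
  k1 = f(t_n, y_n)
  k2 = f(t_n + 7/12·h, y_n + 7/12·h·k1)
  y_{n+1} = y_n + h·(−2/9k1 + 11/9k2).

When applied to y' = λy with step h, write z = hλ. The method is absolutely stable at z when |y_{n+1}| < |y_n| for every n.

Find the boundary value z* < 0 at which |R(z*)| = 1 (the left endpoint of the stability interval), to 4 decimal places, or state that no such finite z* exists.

z* = -1.4026.

Test eqn y'=λy, z=hλ:
  k1=λy_n ⇒ h·k1=z·y_n;  k2=λ(1+7/12z)y_n ⇒ h·k2=z(1+7/12z)y_n
  y_{n+1}/y_n = 1 − 2/9z + 11/9z(1+7/12z) = 1 + z + 77/108z²
  so R(z) = 1 + z + 77/108z².

Need |R(x)|<1, x<0.
x=-1.24: |R|=0.8563
R=1: x+77/108x²=0 ⇒ x=−108/77=-1.4026; min R=1−1/(4·77/108)=0.6494>−1
Confirm numerically:
  x=-1.147: |R|=0.79098 <1
  x=-1.056: |R|=0.73905 <1
  x=-0.955: |R|=0.69524 <1
  x=-1.787: |R|=1.48975 >1
  x=-1.467: |R|=1.06736 >1
Stable set (-1.4026, 0).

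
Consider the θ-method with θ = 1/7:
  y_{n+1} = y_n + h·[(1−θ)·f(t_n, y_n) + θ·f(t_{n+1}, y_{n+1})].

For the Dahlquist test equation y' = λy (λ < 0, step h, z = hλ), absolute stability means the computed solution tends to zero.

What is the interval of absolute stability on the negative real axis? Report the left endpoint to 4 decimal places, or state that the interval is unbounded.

With y'=λy (z=hλ):
  y_{n+1} = y_n + z·[6/7·y_n + 1/7·y_{n+1}] ⇒ (1 − 1/7z)y_{n+1} = (1 + 6/7z)y_n
  ⇒ R(z) = (1 + 6/7z)/(1 − 1/7z).

Need |R(x)|<1, x<0.
x=-0.79: |R|=0.2901
R=−1: 1+6/7x = −1+1/7x ⇒ -5/7x=2 ⇒ x=2/(-5/7)=-2.8000
Confirm numerically:
  x=-2.740: |R|=0.96920 <1
  x=-1.817: |R|=0.44255 <1
  x=-1.273: |R|=0.07712 <1
  x=-3.051: |R|=1.12486 >1
  x=-2.887: |R|=1.04400 >1
  x=-2.869: |R|=1.03496 >1
Interval (-2.8000, 0).

(-2.8000, 0).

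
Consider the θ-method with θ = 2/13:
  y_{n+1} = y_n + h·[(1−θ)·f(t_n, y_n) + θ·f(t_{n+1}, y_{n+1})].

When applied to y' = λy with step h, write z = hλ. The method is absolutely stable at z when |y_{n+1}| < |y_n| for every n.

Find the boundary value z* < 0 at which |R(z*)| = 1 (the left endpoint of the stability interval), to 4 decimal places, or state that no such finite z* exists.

Test eqn y'=λy, z=hλ:
  y_{n+1} = y_n + z·[11/13·y_n + 2/13·y_{n+1}] ⇒ (1 − 2/13z)y_{n+1} = (1 + 11/13z)y_n
  ⇒ R(z) = (1 + 11/13z)/(1 − 2/13z).

Find x<0 with |R(x)|<1.
x=-0.7: |R|=0.3681
R=−1: 1+11/13x = −1+2/13x ⇒ -9/13x=2 ⇒ x=2/(-9/13)=-2.8889
Confirm numerically:
  x=-2.737: |R|=0.92600 <1
  x=-2.441: |R|=0.77458 <1
  x=-2.379: |R|=0.74158 <1
  x=-1.560: |R|=0.25806 <1
  x=-3.329: |R|=1.20150 >1
  x=-3.039: |R|=1.07081 >1
Stable set (-2.8889, 0).

z* = -2.8889.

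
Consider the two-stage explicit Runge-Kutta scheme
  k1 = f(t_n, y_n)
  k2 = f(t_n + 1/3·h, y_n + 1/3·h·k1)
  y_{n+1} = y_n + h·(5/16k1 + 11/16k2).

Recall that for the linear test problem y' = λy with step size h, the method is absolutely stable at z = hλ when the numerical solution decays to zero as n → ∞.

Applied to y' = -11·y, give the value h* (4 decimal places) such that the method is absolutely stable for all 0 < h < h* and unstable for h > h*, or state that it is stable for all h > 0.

Test eqn y'=λy, z=hλ:
  k1=λy_n ⇒ h·k1=z·y_n;  k2=λ(1+1/3z)y_n ⇒ h·k2=z(1+1/3z)y_n
  y_{n+1}/y_n = 1 + 5/16z + 11/16z(1+1/3z) = 1 + z + 11/48z²
  so R(z) = 1 + z + 11/48z².

Boundary: |R(x)|=1, x<0.
x=-1.52: |R|=0.0095
R=1: x+11/48x²=0 ⇒ x=−48/11=-4.3636; min R=1−1/(4·11/48)=-0.0909>−1
Confirm numerically:
  x=-3.937: |R|=0.61508 <1
  x=-2.627: |R|=0.04549 <1
  x=-2.012: |R|=0.08430 <1
  x=-4.845: |R|=1.53446 >1
  x=-4.684: |R|=1.34388 >1
Interval (-4.3636, 0).

(-4.3636,0); λ=-11 ⇒ h* = (48/11)/11 = 0.3967.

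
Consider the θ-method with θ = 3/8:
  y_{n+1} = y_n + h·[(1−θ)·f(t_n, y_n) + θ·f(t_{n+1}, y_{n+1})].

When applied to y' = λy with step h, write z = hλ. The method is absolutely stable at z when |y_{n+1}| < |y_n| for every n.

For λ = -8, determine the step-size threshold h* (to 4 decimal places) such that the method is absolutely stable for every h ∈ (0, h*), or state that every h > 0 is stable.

With y'=λy (z=hλ):
  y_{n+1} = y_n + z·[5/8·y_n + 3/8·y_{n+1}] ⇒ (1 − 3/8z)y_{n+1} = (1 + 5/8z)y_n
  ⇒ R(z) = (1 + 5/8z)/(1 − 3/8z).

Need |R(x)|<1, x<0.
x=-1.22: |R|=0.1630
R=−1: 1+5/8x = −1+3/8x ⇒ -1/4x=2 ⇒ x=2/(-1/4)=-8.0000
Confirm numerically:
  x=-7.209: |R|=0.94660 <1
  x=-6.279: |R|=0.87174 <1
  x=-4.372: |R|=0.65637 <1
  x=-8.407: |R|=1.02450 >1
  x=-8.314: |R|=1.01906 >1
Interval (-8.0000, 0).

(-8.0000,0); λ=-8 ⇒ h* = (8)/8 = 1.0000.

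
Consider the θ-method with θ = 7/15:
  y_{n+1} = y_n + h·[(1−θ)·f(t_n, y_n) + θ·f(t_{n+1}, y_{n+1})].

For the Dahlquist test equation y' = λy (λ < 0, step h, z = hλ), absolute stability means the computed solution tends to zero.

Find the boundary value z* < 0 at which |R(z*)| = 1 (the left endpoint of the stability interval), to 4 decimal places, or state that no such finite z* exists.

On y'=λy, z=hλ:
  y_{n+1} = y_n + z·[8/15·y_n + 7/15·y_{n+1}] ⇒ (1 − 7/15z)y_{n+1} = (1 + 8/15z)y_n
  R(z) = (1 + 8/15z)/(1 − 7/15z).

Solve |R(x)|<1 on ℝ⁻.
x=-0.92: |R|=0.3563
R=−1: 1+8/15x = −1+7/15x ⇒ -1/15x=2 ⇒ x=2/(-1/15)=-30.0000
Confirm numerically:
  x=-27.401: |R|=0.98743 <1
  x=-25.889: |R|=0.97905 <1
  x=-16.840: |R|=0.90096 <1
  x=-30.520: |R|=1.00227 >1
  x=-30.360: |R|=1.00158 >1
Stable set (-30.0000, 0).

z* = -30.0000.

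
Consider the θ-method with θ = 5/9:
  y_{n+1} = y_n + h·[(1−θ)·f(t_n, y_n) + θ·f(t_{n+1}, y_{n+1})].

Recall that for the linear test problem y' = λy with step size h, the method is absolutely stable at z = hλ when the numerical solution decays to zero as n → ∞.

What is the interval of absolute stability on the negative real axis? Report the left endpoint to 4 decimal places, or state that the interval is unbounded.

Set f=λy, z=hλ:
  y_{n+1} = y_n + z·[4/9·y_n + 5/9·y_{n+1}] ⇒ (1 − 5/9z)y_{n+1} = (1 + 4/9z)y_n
  ⇒ R(z) = (1 + 4/9z)/(1 − 5/9z).

Find x<0 with |R(x)|<1.
x=-0.74: |R|=0.4756
x=-2: |R|=0.0526
x=-10: |R|=0.5254
x=-100: |R|=0.7682
θ=5/9≥1/2 ⇒ |1+4/9x|<|1−5/9x| ∀x<0 ⇒ interval (−∞,0).

(−∞, 0) — no finite endpoint.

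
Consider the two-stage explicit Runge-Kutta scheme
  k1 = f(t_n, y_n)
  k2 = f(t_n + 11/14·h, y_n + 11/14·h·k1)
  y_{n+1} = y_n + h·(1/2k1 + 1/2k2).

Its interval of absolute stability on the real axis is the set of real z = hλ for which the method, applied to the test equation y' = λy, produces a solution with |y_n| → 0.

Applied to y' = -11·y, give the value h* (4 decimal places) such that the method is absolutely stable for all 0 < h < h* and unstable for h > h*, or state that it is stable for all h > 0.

(-2.5455,0); λ=-11 ⇒ h* = (28/11)/11 = 0.2314.

With y'=λy (z=hλ):
  k1=λy_n ⇒ h·k1=z·y_n;  k2=λ(1+11/14z)y_n ⇒ h·k2=z(1+11/14z)y_n
  y_{n+1}/y_n = 1 + 1/2z + 1/2z(1+11/14z) = 1 + z + 11/28z²
  so R(z) = 1 + z + 11/28z².

Need |R(x)|<1, x<0.
x=-1.13: |R|=0.3716
R=1: x+11/28x²=0 ⇒ x=−28/11=-2.5455; min R=1−1/(4·11/28)=0.3636>−1
Confirm numerically:
  x=-2.099: |R|=0.63185 <1
  x=-1.819: |R|=0.48087 <1
  x=-1.659: |R|=0.42225 <1
  x=-3.025: |R|=1.56989 >1
  x=-2.643: |R|=1.10128 >1
Stable set (-2.5455, 0).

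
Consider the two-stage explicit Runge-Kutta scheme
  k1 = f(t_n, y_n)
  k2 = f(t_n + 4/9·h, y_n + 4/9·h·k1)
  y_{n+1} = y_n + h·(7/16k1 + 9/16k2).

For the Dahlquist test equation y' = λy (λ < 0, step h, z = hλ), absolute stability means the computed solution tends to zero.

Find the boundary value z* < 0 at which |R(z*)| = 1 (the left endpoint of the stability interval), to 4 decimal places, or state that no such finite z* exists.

z* = -4.0000.

With y'=λy (z=hλ):
  k1=λy_n ⇒ h·k1=z·y_n;  k2=λ(1+4/9z)y_n ⇒ h·k2=z(1+4/9z)y_n
  y_{n+1}/y_n = 1 + 7/16z + 9/16z(1+4/9z) = 1 + z + 1/4z²
  R(z) = 1 + z + 1/4z².

Need |R(x)|<1, x<0.
x=-1.53: |R|=0.0552
R=1: x+1/4x²=0 ⇒ x=−4=-4.0000; min R=1−1/(4·1/4)=0.0000>−1
Confirm numerically:
  x=-3.325: |R|=0.43891 <1
  x=-2.921: |R|=0.21206 <1
  x=-2.453: |R|=0.05130 <1
  x=-1.807: |R|=0.00931 <1
  x=-4.199: |R|=1.20890 >1
  x=-4.057: |R|=1.05781 >1
Interval (-4.0000, 0).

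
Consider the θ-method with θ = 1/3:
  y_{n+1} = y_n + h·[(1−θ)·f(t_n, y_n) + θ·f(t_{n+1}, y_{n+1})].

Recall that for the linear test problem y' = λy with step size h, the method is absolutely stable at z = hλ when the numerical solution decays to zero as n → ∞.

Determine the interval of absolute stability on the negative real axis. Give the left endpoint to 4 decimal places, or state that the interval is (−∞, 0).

(-6.0000, 0).

On y'=λy, z=hλ:
  y_{n+1} = y_n + z·[2/3·y_n + 1/3·y_{n+1}] ⇒ (1 − 1/3z)y_{n+1} = (1 + 2/3z)y_n
  ⇒ R(z) = (1 + 2/3z)/(1 − 1/3z).

Find x<0 with |R(x)|<1.
x=-1.59: |R|=0.0392
R=−1: 1+2/3x = −1+1/3x ⇒ -1/3x=2 ⇒ x=2/(-1/3)=-6.0000
Confirm numerically:
  x=-5.923: |R|=0.99137 <1
  x=-5.681: |R|=0.96325 <1
  x=-4.480: |R|=0.79679 <1
  x=-3.860: |R|=0.68805 <1
  x=-6.314: |R|=1.03371 >1
  x=-6.258: |R|=1.02787 >1
Interval (-6.0000, 0).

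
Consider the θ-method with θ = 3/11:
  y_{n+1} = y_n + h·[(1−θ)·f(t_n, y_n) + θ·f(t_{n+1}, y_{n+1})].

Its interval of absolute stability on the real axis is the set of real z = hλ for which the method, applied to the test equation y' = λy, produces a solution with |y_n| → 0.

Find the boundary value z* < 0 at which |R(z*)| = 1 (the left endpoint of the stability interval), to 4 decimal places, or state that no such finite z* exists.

left endpoint -4.4000.

On y'=λy, z=hλ:
  y_{n+1} = y_n + z·[8/11·y_n + 3/11·y_{n+1}] ⇒ (1 − 3/11z)y_{n+1} = (1 + 8/11z)y_n
  Hence R(z) = (1 + 8/11z)/(1 − 3/11z).

Need |R(x)|<1, x<0.
x=-0.83: |R|=0.3232
R=−1: 1+8/11x = −1+3/11x ⇒ -5/11x=2 ⇒ x=2/(-5/11)=-4.4000
Confirm numerically:
  x=-3.340: |R|=0.74786 <1
  x=-2.903: |R|=0.62022 <1
  x=-1.849: |R|=0.22917 <1
  x=-4.664: |R|=1.05282 >1
  x=-4.612: |R|=1.04268 >1
  x=-4.570: |R|=1.03440 >1
Stable set (-4.4000, 0).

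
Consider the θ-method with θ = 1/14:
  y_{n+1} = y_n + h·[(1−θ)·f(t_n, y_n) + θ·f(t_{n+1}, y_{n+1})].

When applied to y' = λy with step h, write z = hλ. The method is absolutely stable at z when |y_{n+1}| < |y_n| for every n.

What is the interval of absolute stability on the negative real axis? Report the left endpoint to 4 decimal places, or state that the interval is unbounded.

Test eqn y'=λy, z=hλ:
  y_{n+1} = y_n + z·[13/14·y_n + 1/14·y_{n+1}] ⇒ (1 − 1/14z)y_{n+1} = (1 + 13/14z)y_n
  so R(z) = (1 + 13/14z)/(1 − 1/14z).

Boundary: |R(x)|=1, x<0.
x=-1.23: |R|=0.1307
R=−1: 1+13/14x = −1+1/14x ⇒ -6/7x=2 ⇒ x=2/(-6/7)=-2.3333
Confirm numerically:
  x=-2.206: |R|=0.90571 <1
  x=-2.132: |R|=0.85024 <1
  x=-1.549: |R|=0.39469 <1
  x=-1.298: |R|=0.18787 <1
  x=-2.915: |R|=1.41265 >1
  x=-2.627: |R|=1.21194 >1
  x=-2.465: |R|=1.09596 >1
So |R|<1 on (-2.3333, 0).

(-2.3333, 0).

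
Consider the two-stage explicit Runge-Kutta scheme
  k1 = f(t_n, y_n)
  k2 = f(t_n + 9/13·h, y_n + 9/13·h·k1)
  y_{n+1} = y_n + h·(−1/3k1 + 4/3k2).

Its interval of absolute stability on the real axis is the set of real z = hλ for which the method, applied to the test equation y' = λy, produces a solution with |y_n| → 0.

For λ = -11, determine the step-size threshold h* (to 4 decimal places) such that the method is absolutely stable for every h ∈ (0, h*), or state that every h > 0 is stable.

(-1.0833,0); λ=-11 ⇒ h* = (13/12)/11 = 0.0985.

With y'=λy (z=hλ):
  k1=λy_n ⇒ h·k1=z·y_n;  k2=λ(1+9/13z)y_n ⇒ h·k2=z(1+9/13z)y_n
  y_{n+1}/y_n = 1 − 1/3z + 4/3z(1+9/13z) = 1 + z + 12/13z²
  so R(z) = 1 + z + 12/13z².

Need |R(x)|<1, x<0.
x=-1.55: |R|=1.6677
R=1: x+12/13x²=0 ⇒ x=−13/12=-1.0833; min R=1−1/(4·12/13)=0.7292>−1
Confirm numerically:
  x=-0.901: |R|=0.84835 <1
  x=-0.696: |R|=0.75115 <1
  x=-0.627: |R|=0.73589 <1
  x=-1.485: |R|=1.55059 >1
  x=-1.456: |R|=1.50086 >1
  x=-1.237: |R|=1.17546 >1
Interval (-1.0833, 0).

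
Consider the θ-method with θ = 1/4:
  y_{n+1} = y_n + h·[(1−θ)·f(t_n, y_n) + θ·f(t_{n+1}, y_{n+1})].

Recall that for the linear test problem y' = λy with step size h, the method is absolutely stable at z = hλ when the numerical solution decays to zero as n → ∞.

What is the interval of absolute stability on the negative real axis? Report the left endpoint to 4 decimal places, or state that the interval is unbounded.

On y'=λy, z=hλ:
  y_{n+1} = y_n + z·[3/4·y_n + 1/4·y_{n+1}] ⇒ (1 − 1/4z)y_{n+1} = (1 + 3/4z)y_n
  so R(z) = (1 + 3/4z)/(1 − 1/4z).

Boundary: |R(x)|=1, x<0.
x=-1.11: |R|=0.1311
R=−1: 1+3/4x = −1+1/4x ⇒ -1/2x=2 ⇒ x=2/(-1/2)=-4.0000
Confirm numerically:
  x=-2.596: |R|=0.57429 <1
  x=-2.478: |R|=0.53010 <1
  x=-2.127: |R|=0.38861 <1
  x=-4.200: |R|=1.04878 >1
  x=-4.059: |R|=1.01464 >1
Interval (-4.0000, 0).

z∈(-4.0000,0).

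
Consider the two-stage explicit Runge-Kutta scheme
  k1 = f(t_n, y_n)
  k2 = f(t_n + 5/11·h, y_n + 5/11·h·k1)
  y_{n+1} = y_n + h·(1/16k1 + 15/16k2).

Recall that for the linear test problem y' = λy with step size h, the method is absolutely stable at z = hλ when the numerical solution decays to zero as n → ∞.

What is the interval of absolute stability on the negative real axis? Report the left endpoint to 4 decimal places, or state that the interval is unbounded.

On y'=λy, z=hλ:
  k1=λy_n ⇒ h·k1=z·y_n;  k2=λ(1+5/11z)y_n ⇒ h·k2=z(1+5/11z)y_n
  y_{n+1}/y_n = 1 + 1/16z + 15/16z(1+5/11z) = 1 + z + 75/176z²
  Hence R(z) = 1 + z + 75/176z².

Need |R(x)|<1, x<0.
x=-1.31: |R|=0.4213
R=1: x+75/176x²=0 ⇒ x=−176/75=-2.3467; min R=1−1/(4·75/176)=0.4133>−1
Confirm numerically:
  x=-2.031: |R|=0.72680 <1
  x=-1.987: |R|=0.69546 <1
  x=-1.285: |R|=0.41865 <1
  x=-0.976: |R|=0.42993 <1
  x=-2.834: |R|=1.58854 >1
  x=-2.656: |R|=1.35011 >1
  x=-2.620: |R|=1.30517 >1
Stable set (-2.3467, 0).

(-2.3467, 0).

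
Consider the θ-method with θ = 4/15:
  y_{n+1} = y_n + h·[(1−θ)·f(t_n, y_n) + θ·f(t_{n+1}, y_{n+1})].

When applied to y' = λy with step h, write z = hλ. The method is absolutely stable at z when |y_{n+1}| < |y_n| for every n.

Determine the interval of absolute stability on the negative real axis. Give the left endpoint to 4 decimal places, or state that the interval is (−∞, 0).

Set f=λy, z=hλ:
  y_{n+1} = y_n + z·[11/15·y_n + 4/15·y_{n+1}] ⇒ (1 − 4/15z)y_{n+1} = (1 + 11/15z)y_n
  Hence R(z) = (1 + 11/15z)/(1 − 4/15z).

Find x<0 with |R(x)|<1.
x=-0.87: |R|=0.2938
R=−1: 1+11/15x = −1+4/15x ⇒ -7/15x=2 ⇒ x=2/(-7/15)=-4.2857
Confirm numerically:
  x=-3.753: |R|=0.87575 <1
  x=-3.275: |R|=0.74822 <1
  x=-3.055: |R|=0.68350 <1
  x=-1.986: |R|=0.29838 <1
  x=-4.875: |R|=1.11957 >1
  x=-4.560: |R|=1.05776 >1
Interval (-4.2857, 0).

(-4.2857, 0).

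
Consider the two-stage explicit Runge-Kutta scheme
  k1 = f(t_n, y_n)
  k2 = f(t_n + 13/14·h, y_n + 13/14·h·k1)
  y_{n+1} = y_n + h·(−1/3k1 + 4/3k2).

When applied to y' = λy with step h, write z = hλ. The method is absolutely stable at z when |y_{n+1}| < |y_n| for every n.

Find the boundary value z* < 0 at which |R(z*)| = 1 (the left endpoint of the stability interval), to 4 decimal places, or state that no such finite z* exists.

Set f=λy, z=hλ:
  k1=λy_n ⇒ h·k1=z·y_n;  k2=λ(1+13/14z)y_n ⇒ h·k2=z(1+13/14z)y_n
  y_{n+1}/y_n = 1 − 1/3z + 4/3z(1+13/14z) = 1 + z + 26/21z²
  Hence R(z) = 1 + z + 26/21z².

Need |R(x)|<1, x<0.
x=-0.79: |R|=0.9827
R=1: x+26/21x²=0 ⇒ x=−21/26=-0.8077; min R=1−1/(4·26/21)=0.7981>−1
Confirm numerically:
  x=-0.764: |R|=0.95867 <1
  x=-0.473: |R|=0.80400 <1
  x=-0.332: |R|=0.80447 <1
  x=-1.375: |R|=1.96577 >1
  x=-1.195: |R|=1.57303 >1
Stable set (-0.8077, 0).

z* = -0.8077.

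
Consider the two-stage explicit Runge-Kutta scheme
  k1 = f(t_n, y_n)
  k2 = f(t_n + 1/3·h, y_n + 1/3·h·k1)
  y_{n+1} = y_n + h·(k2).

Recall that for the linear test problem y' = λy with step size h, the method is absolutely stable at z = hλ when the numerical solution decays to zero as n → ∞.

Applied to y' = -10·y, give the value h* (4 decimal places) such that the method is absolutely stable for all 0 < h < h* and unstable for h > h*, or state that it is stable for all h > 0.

(-3.0000,0); λ=-10 ⇒ h* = (3)/10 = 0.3000.

Test eqn y'=λy, z=hλ:
  k1=λy_n ⇒ h·k1=z·y_n;  k2=λ(1+1/3z)y_n ⇒ h·k2=z(1+1/3z)y_n
  y_{n+1}/y_n = 1 + z(1+1/3z) = 1 + z + 1/3z²
  ⇒ R(z) = 1 + z + 1/3z².

Need |R(x)|<1, x<0.
x=-1.71: |R|=0.2647
R=1: x+1/3x²=0 ⇒ x=−3=-3.0000; min R=1−1/(4·1/3)=0.2500>−1
Confirm numerically:
  x=-2.954: |R|=0.95471 <1
  x=-2.664: |R|=0.70163 <1
  x=-2.304: |R|=0.46547 <1
  x=-1.715: |R|=0.26541 <1
  x=-3.553: |R|=1.65494 >1
  x=-3.429: |R|=1.49035 >1
  x=-3.301: |R|=1.33120 >1
Interval (-3.0000, 0).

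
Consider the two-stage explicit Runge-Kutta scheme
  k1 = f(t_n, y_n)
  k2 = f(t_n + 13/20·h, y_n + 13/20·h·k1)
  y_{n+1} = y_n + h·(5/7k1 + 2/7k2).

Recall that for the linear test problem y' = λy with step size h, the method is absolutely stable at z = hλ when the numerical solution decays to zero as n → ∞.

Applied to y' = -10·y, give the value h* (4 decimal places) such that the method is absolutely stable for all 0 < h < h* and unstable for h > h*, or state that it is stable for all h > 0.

(-5.3846,0); λ=-10 ⇒ h* = (70/13)/10 = 0.5385.

On y'=λy, z=hλ:
  k1=λy_n ⇒ h·k1=z·y_n;  k2=λ(1+13/20z)y_n ⇒ h·k2=z(1+13/20z)y_n
  y_{n+1}/y_n = 1 + 5/7z + 2/7z(1+13/20z) = 1 + z + 13/70z²
  ⇒ R(z) = 1 + z + 13/70z².

Need |R(x)|<1, x<0.
x=-1.12: |R|=0.1130
R=1: x+13/70x²=0 ⇒ x=−70/13=-5.3846; min R=1−1/(4·13/70)=-0.3462>−1
Confirm numerically:
  x=-5.142: |R|=0.76832 <1
  x=-2.521: |R|=0.34070 <1
  x=-2.231: |R|=0.30663 <1
  x=-5.595: |R|=1.21860 >1
  x=-5.566: |R|=1.18749 >1
Stable set (-5.3846, 0).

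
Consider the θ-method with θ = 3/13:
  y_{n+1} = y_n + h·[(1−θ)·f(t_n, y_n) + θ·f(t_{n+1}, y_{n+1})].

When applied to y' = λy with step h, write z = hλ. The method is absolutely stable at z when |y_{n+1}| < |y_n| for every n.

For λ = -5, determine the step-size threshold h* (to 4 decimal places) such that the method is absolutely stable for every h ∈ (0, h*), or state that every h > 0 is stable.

(-3.7143,0); λ=-5 ⇒ h* = (26/7)/5 = 0.7429.

Set f=λy, z=hλ:
  y_{n+1} = y_n + z·[10/13·y_n + 3/13·y_{n+1}] ⇒ (1 − 3/13z)y_{n+1} = (1 + 10/13z)y_n
  Hence R(z) = (1 + 10/13z)/(1 − 3/13z).

Boundary: |R(x)|=1, x<0.
x=-0.88: |R|=0.2685
R=−1: 1+10/13x = −1+3/13x ⇒ -7/13x=2 ⇒ x=2/(-7/13)=-3.7143
Confirm numerically:
  x=-3.629: |R|=0.97501 <1
  x=-3.095: |R|=0.80547 <1
  x=-2.443: |R|=0.56225 <1
  x=-1.822: |R|=0.28268 <1
  x=-4.153: |R|=1.12063 >1
  x=-3.949: |R|=1.06612 >1
So |R|<1 on (-3.7143, 0).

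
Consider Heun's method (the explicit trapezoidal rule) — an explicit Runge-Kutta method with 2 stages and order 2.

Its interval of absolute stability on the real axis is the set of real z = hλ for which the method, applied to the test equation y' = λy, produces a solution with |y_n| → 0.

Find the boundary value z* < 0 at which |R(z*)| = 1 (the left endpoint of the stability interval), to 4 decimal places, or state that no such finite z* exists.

With y'=λy (z=hλ):
  order 2, 2-stage ⇒ R(z)=1+z+z^2/2
  (e.g. R(-0.46)=0.64580, |R|=0.64580)

Boundary: |R(x)|=1, x<0.
x=-0.46: |R|=0.6458
|R(-2.12)|=1.1272 |R(-1.88)|=0.8872 |R(-1.62)|=0.6922
Bisect:
  x_lo=-2.6238 |R|=1.8183  x_hi=-0.1760 |R|=0.8395
  mid=-1.39985 |R|=0.57994 →hi
  mid=-2.01180 |R|=1.01187 →lo
  mid=-1.70583 |R|=0.74910 →hi
  mid=-1.85882 |R|=0.86878 →hi
  mid=-1.93531 |R|=0.93740 →hi
  mid=-1.97356 |R|=0.97391 →hi
  mid=-1.99268 |R|=0.99271 →hi
  mid=-2.00224 |R|=1.00225 →lo
  ...
  [-2.00000,-1.99985] ⇒ x*=-2.0000
Stable set (-2.0000, 0).

z* = -2.0000.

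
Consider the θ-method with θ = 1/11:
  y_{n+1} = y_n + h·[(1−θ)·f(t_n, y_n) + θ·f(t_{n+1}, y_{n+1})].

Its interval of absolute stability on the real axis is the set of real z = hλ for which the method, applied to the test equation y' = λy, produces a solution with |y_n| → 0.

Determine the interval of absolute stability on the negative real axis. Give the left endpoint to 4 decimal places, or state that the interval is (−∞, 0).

Test eqn y'=λy, z=hλ:
  y_{n+1} = y_n + z·[10/11·y_n + 1/11·y_{n+1}] ⇒ (1 − 1/11z)y_{n+1} = (1 + 10/11z)y_n
  Hence R(z) = (1 + 10/11z)/(1 − 1/11z).

Find x<0 with |R(x)|<1.
x=-1.65: |R|=0.4348
R=−1: 1+10/11x = −1+1/11x ⇒ -9/11x=2 ⇒ x=2/(-9/11)=-2.4444
Confirm numerically:
  x=-2.131: |R|=0.78516 <1
  x=-1.252: |R|=0.12406 <1
  x=-1.173: |R|=0.05997 <1
  x=-3.010: |R|=1.36331 >1
  x=-2.893: |R|=1.29058 >1
  x=-2.784: |R|=1.22171 >1
So |R|<1 on (-2.4444, 0).

z∈(-2.4444,0).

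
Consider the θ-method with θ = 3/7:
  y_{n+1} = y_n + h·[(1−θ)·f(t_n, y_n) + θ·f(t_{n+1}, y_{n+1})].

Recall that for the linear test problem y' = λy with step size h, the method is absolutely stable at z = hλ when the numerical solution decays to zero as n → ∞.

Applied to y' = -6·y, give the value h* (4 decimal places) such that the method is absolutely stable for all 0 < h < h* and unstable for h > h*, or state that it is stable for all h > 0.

(-14.0000,0); λ=-6 ⇒ h* = (14)/6 = 2.3333.

Test eqn y'=λy, z=hλ:
  y_{n+1} = y_n + z·[4/7·y_n + 3/7·y_{n+1}] ⇒ (1 − 3/7z)y_{n+1} = (1 + 4/7z)y_n
  so R(z) = (1 + 4/7z)/(1 − 3/7z).

Need |R(x)|<1, x<0.
x=-1.03: |R|=0.2854
R=−1: 1+4/7x = −1+3/7x ⇒ -1/7x=2 ⇒ x=2/(-1/7)=-14.0000
Confirm numerically:
  x=-13.017: |R|=0.97865 <1
  x=-10.902: |R|=0.92198 <1
  x=-6.834: |R|=0.73944 <1
  x=-6.001: |R|=0.68008 <1
  x=-14.373: |R|=1.00744 >1
  x=-14.131: |R|=1.00265 >1
So |R|<1 on (-14.0000, 0).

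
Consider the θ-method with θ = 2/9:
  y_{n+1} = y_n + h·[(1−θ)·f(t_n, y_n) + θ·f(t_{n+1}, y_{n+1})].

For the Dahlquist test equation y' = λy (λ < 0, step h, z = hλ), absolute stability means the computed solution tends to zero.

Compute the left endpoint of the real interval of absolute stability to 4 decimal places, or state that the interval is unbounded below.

z* = -3.6000.

With y'=λy (z=hλ):
  y_{n+1} = y_n + z·[7/9·y_n + 2/9·y_{n+1}] ⇒ (1 − 2/9z)y_{n+1} = (1 + 7/9z)y_n
  Hence R(z) = (1 + 7/9z)/(1 − 2/9z).

Solve |R(x)|<1 on ℝ⁻.
x=-0.63: |R|=0.4474
R=−1: 1+7/9x = −1+2/9x ⇒ -5/9x=2 ⇒ x=2/(-5/9)=-3.6000
Confirm numerically:
  x=-2.939: |R|=0.77786 <1
  x=-1.826: |R|=0.29893 <1
  x=-1.665: |R|=0.21533 <1
  x=-4.194: |R|=1.17081 >1
  x=-3.817: |R|=1.06523 >1
  x=-3.622: |R|=1.00677 >1
So |R|<1 on (-3.6000, 0).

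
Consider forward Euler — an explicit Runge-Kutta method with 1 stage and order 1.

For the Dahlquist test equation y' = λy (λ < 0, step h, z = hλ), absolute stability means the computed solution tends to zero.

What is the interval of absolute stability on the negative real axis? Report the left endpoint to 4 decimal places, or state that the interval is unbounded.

On y'=λy, z=hλ:
  order 1, 1-stage ⇒ R(z)=1+z
  (e.g. R(-0.5)=0.50000, |R|=0.50000)

Need |R(x)|<1, x<0.
x=-0.5: |R|=0.5000
|R(-1.7)|=0.7000 |R(-1.34)|=0.3400 |R(-0.68)|=0.3200
Bisect:
  x_lo=-2.3548 |R|=1.3548  x_hi=-0.2648 |R|=0.7352
  mid=-1.30978 |R|=0.30978 →hi
  mid=-1.83228 |R|=0.83228 →hi
  mid=-2.09353 |R|=1.09353 →lo
  mid=-1.96291 |R|=0.96291 →hi
  mid=-2.02822 |R|=1.02822 →lo
  mid=-1.99557 |R|=0.99557 →hi
  mid=-2.01189 |R|=1.01189 →lo
  ...
  [-2.00003,-1.99990] ⇒ x*=-2.0000
Interval (-2.0000, 0).

z∈(-2.0000,0).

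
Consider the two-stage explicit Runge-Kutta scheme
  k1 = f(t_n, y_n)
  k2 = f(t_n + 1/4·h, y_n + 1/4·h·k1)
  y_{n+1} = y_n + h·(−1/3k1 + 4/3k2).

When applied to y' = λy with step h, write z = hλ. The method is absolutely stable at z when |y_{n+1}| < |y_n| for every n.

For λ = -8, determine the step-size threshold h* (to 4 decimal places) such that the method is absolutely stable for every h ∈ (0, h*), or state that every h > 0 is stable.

On y'=λy, z=hλ:
  k1=λy_n ⇒ h·k1=z·y_n;  k2=λ(1+1/4z)y_n ⇒ h·k2=z(1+1/4z)y_n
  y_{n+1}/y_n = 1 − 1/3z + 4/3z(1+1/4z) = 1 + z + 1/3z²
  Hence R(z) = 1 + z + 1/3z².

Need |R(x)|<1, x<0.
x=-0.73: |R|=0.4476
R=1: x+1/3x²=0 ⇒ x=−3=-3.0000; min R=1−1/(4·1/3)=0.2500>−1
Confirm numerically:
  x=-2.730: |R|=0.75430 <1
  x=-2.438: |R|=0.54328 <1
  x=-2.378: |R|=0.50696 <1
  x=-1.603: |R|=0.25354 <1
  x=-3.132: |R|=1.13781 >1
  x=-3.059: |R|=1.06016 >1
  x=-3.030: |R|=1.03030 >1
Interval (-3.0000, 0).

(-3.0000,0); λ=-8 ⇒ h* = (3)/8 = 0.3750.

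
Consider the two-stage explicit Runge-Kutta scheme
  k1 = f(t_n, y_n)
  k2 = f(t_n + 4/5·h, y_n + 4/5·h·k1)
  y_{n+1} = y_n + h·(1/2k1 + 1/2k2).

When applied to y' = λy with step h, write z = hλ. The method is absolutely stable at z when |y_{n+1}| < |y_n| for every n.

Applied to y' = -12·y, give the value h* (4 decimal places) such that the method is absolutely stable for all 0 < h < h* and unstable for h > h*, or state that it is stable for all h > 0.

(-2.5000,0); λ=-12 ⇒ h* = (5/2)/12 = 0.2083.

With y'=λy (z=hλ):
  k1=λy_n ⇒ h·k1=z·y_n;  k2=λ(1+4/5z)y_n ⇒ h·k2=z(1+4/5z)y_n
  y_{n+1}/y_n = 1 + 1/2z + 1/2z(1+4/5z) = 1 + z + 2/5z²
  so R(z) = 1 + z + 2/5z².

Need |R(x)|<1, x<0.
x=-1.34: |R|=0.3782
R=1: x+2/5x²=0 ⇒ x=−5/2=-2.5000; min R=1−1/(4·2/5)=0.3750>−1
Confirm numerically:
  x=-2.296: |R|=0.81265 <1
  x=-1.992: |R|=0.59523 <1
  x=-1.826: |R|=0.50771 <1
  x=-3.097: |R|=1.73956 >1
  x=-2.642: |R|=1.15007 >1
  x=-2.561: |R|=1.06249 >1
Stable set (-2.5000, 0).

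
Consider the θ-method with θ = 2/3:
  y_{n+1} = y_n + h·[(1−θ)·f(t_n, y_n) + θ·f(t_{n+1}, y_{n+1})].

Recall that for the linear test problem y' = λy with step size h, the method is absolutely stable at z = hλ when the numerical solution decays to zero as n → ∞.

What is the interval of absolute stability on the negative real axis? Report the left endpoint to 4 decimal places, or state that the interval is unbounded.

With y'=λy (z=hλ):
  y_{n+1} = y_n + z·[1/3·y_n + 2/3·y_{n+1}] ⇒ (1 − 2/3z)y_{n+1} = (1 + 1/3z)y_n
  ⇒ R(z) = (1 + 1/3z)/(1 − 2/3z).

Need |R(x)|<1, x<0.
x=-1.07: |R|=0.3755
x=-2: |R|=0.1429
x=-10: |R|=0.3043
x=-100: |R|=0.4778
θ=2/3≥1/2 ⇒ |1+1/3x|<|1−2/3x| ∀x<0 ⇒ unbounded interval.

unbounded; (−∞, 0).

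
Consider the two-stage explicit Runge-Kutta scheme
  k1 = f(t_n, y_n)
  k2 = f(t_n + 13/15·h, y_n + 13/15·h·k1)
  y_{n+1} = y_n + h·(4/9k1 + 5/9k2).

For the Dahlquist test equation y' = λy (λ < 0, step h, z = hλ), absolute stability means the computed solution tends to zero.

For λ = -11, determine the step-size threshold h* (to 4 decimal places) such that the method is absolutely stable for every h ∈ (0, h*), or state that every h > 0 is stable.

On y'=λy, z=hλ:
  k1=λy_n ⇒ h·k1=z·y_n;  k2=λ(1+13/15z)y_n ⇒ h·k2=z(1+13/15z)y_n
  y_{n+1}/y_n = 1 + 4/9z + 5/9z(1+13/15z) = 1 + z + 13/27z²
  Hence R(z) = 1 + z + 13/27z².

Boundary: |R(x)|=1, x<0.
x=-0.98: |R|=0.4824
R=1: x+13/27x²=0 ⇒ x=−27/13=-2.0769; min R=1−1/(4·13/27)=0.4808>−1
Confirm numerically:
  x=-1.715: |R|=0.70115 <1
  x=-1.491: |R|=0.57937 <1
  x=-1.477: |R|=0.57337 <1
  x=-1.268: |R|=0.50614 <1
  x=-2.563: |R|=1.59984 >1
  x=-2.533: |R|=1.55623 >1
Stable set (-2.0769, 0).

(-2.0769,0); λ=-11 ⇒ h* = (27/13)/11 = 0.1888.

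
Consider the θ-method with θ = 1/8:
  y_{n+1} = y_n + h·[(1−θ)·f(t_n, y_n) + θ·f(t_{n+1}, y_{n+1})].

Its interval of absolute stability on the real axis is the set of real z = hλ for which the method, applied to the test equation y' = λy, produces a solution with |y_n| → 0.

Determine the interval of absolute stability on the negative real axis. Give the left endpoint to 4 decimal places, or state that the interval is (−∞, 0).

z∈(-2.6667,0).

Set f=λy, z=hλ:
  y_{n+1} = y_n + z·[7/8·y_n + 1/8·y_{n+1}] ⇒ (1 − 1/8z)y_{n+1} = (1 + 7/8z)y_n
  R(z) = (1 + 7/8z)/(1 − 1/8z).

Solve |R(x)|<1 on ℝ⁻.
x=-1.56: |R|=0.3054
R=−1: 1+7/8x = −1+1/8x ⇒ -3/4x=2 ⇒ x=2/(-3/4)=-2.6667
Confirm numerically:
  x=-2.535: |R|=0.92501 <1
  x=-1.828: |R|=0.48799 <1
  x=-1.766: |R|=0.44665 <1
  x=-3.259: |R|=1.31566 >1
  x=-2.715: |R|=1.02706 >1
So |R|<1 on (-2.6667, 0).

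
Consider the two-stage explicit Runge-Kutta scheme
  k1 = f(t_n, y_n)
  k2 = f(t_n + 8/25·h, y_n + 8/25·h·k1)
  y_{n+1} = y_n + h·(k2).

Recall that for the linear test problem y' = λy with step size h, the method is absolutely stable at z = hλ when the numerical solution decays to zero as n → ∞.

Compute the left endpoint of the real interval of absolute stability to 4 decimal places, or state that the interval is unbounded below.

With y'=λy (z=hλ):
  k1=λy_n ⇒ h·k1=z·y_n;  k2=λ(1+8/25z)y_n ⇒ h·k2=z(1+8/25z)y_n
  y_{n+1}/y_n = 1 + z(1+8/25z) = 1 + z + 8/25z²
  so R(z) = 1 + z + 8/25z².

Solve |R(x)|<1 on ℝ⁻.
x=-0.85: |R|=0.3812
R=1: x+8/25x²=0 ⇒ x=−25/8=-3.1250; min R=1−1/(4·8/25)=0.2188>−1
Confirm numerically:
  x=-2.350: |R|=0.41720 <1
  x=-2.123: |R|=0.31928 <1
  x=-1.497: |R|=0.22012 <1
  x=-1.343: |R|=0.23417 <1
  x=-3.719: |R|=1.70691 >1
  x=-3.690: |R|=1.66715 >1
  x=-3.157: |R|=1.03233 >1
Stable set (-3.1250, 0).

z* = -3.1250.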